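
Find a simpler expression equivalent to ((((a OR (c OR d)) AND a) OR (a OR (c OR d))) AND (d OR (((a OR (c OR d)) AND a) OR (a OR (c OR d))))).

By absorption (E AND (E OR v) = E) then absorption (E OR (E AND v) = E):
= (a OR (c OR d))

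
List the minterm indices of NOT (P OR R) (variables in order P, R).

Σm(0) = (NOT P AND NOT R)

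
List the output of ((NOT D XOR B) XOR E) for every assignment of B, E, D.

B | E | D | Output
------------------
0 | 0 | 0 | 1
0 | 0 | 1 | 0
0 | 1 | 0 | 0
0 | 1 | 1 | 1
1 | 0 | 0 | 0
1 | 0 | 1 | 1
1 | 1 | 0 | 1
1 | 1 | 1 | 0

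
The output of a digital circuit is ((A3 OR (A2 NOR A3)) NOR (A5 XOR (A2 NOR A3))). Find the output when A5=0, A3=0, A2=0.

Substituting: ((0 OR (0 NOR 0)) NOR (0 XOR (0 NOR 0)))
= 0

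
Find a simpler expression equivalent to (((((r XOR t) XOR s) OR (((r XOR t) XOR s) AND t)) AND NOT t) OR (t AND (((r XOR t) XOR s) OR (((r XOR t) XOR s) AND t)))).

By distribution ((E AND v) OR (E AND NOT v) = E) then absorption (E OR (E AND v) = E):
= ((r XOR t) XOR s)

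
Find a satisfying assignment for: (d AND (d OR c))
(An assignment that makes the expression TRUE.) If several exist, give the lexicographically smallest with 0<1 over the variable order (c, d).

c=0, d=1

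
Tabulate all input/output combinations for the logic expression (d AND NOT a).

a | d | Output
--------------
0 | 0 | 0
0 | 1 | 1
1 | 0 | 0
1 | 1 | 0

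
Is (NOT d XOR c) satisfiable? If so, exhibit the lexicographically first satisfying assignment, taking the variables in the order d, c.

d=0, c=0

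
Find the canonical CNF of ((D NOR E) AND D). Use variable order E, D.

(E OR D) AND (E OR NOT D) AND (NOT E OR D) AND (NOT E OR NOT D)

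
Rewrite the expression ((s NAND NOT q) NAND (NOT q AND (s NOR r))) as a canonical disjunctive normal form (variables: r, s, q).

(NOT r AND NOT s AND q) OR (NOT r AND s AND NOT q) OR (NOT r AND s AND q) OR (r AND NOT s AND NOT q) OR (r AND NOT s AND q) OR (r AND s AND NOT q) OR (r AND s AND q)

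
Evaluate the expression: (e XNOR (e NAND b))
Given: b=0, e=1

Substituting: (1 XNOR (1 NAND 0))
= 1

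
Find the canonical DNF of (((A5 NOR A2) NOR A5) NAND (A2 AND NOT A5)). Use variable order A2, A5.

(NOT A2 AND NOT A5) OR (NOT A2 AND A5) OR (A2 AND A5)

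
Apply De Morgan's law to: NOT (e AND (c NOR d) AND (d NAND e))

NOT e OR NOT (c NOR d) OR NOT (d NAND e)
De Morgan's: NOT(AND of terms) = OR of negations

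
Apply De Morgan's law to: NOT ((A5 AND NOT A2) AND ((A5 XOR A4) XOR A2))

NOT (A5 AND NOT A2) OR NOT ((A5 XOR A4) XOR A2)
De Morgan's: NOT(AND of terms) = OR of negations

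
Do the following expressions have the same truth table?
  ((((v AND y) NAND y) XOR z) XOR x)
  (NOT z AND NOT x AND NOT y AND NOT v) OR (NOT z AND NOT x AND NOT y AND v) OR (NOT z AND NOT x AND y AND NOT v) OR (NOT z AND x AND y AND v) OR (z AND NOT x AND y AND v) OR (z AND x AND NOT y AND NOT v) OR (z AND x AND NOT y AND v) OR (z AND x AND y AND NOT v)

Yes, they are equivalent — the two output columns agree on all 16 assignments:
z | x | y | v | Expression 1 | Expression 2
-------------------------------------------
0 | 0 | 0 | 0 | 1 | 1
0 | 0 | 0 | 1 | 1 | 1
0 | 0 | 1 | 0 | 1 | 1
0 | 0 | 1 | 1 | 0 | 0
0 | 1 | 0 | 0 | 0 | 0
0 | 1 | 0 | 1 | 0 | 0
0 | 1 | 1 | 0 | 0 | 0
0 | 1 | 1 | 1 | 1 | 1
1 | 0 | 0 | 0 | 0 | 0
1 | 0 | 0 | 1 | 0 | 0
1 | 0 | 1 | 0 | 0 | 0
1 | 0 | 1 | 1 | 1 | 1
1 | 1 | 0 | 0 | 1 | 1
1 | 1 | 0 | 1 | 1 | 1
1 | 1 | 1 | 0 | 1 | 1
1 | 1 | 1 | 1 | 0 | 0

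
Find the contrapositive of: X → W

Contrapositive: NOT W → NOT X
Note: A statement and its contrapositive are logically equivalent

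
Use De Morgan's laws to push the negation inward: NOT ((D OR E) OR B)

NOT (D OR E) AND NOT B
De Morgan's: NOT(OR of terms) = AND of negations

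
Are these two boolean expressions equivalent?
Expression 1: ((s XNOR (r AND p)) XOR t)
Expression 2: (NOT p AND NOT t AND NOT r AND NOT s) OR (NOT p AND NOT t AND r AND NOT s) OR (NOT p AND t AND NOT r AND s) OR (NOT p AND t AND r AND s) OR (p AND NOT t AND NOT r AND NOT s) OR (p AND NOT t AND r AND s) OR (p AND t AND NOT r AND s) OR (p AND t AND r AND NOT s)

Yes, they are equivalent — the two output columns agree on all 16 assignments:
p | t | r | s | Expression 1 | Expression 2
-------------------------------------------
0 | 0 | 0 | 0 | 1 | 1
0 | 0 | 0 | 1 | 0 | 0
0 | 0 | 1 | 0 | 1 | 1
0 | 0 | 1 | 1 | 0 | 0
0 | 1 | 0 | 0 | 0 | 0
0 | 1 | 0 | 1 | 1 | 1
0 | 1 | 1 | 0 | 0 | 0
0 | 1 | 1 | 1 | 1 | 1
1 | 0 | 0 | 0 | 1 | 1
1 | 0 | 0 | 1 | 0 | 0
1 | 0 | 1 | 0 | 0 | 0
1 | 0 | 1 | 1 | 1 | 1
1 | 1 | 0 | 0 | 0 | 0
1 | 1 | 0 | 1 | 1 | 1
1 | 1 | 1 | 0 | 1 | 1
1 | 1 | 1 | 1 | 0 | 0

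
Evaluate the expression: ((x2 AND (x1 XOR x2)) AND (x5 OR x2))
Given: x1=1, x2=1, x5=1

Substituting: ((1 AND (1 XOR 1)) AND (1 OR 1))
= 0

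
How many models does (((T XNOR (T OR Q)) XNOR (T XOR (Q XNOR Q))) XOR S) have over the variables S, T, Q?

Satisfying assignments: (0,0,0), (1,0,1), (1,1,0), (1,1,1)
Count: 4 out of 8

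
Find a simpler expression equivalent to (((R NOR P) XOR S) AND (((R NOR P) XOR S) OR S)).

By absorption (E AND (E OR v) = E):
= ((R NOR P) XOR S)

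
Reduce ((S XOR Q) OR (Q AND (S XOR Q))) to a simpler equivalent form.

By absorption (E OR (E AND v) = E):
= (S XOR Q)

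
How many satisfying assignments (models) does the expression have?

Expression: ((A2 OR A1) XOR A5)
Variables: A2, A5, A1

Satisfying assignments: (0,0,1), (0,1,0), (1,0,0), (1,0,1)
Count: 4 out of 8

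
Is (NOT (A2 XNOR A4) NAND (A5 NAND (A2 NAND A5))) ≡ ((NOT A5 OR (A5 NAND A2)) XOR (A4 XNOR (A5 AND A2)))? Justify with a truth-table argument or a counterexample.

No. Counterexample: with A4=0, A5=0, A2=0, Expression 1 = 1 but Expression 2 = 0.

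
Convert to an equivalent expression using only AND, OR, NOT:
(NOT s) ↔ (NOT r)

((NOT s) AND (NOT r)) OR (s AND r)
(Biconditional = both true or both false)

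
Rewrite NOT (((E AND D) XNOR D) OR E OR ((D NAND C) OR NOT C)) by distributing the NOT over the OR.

NOT ((E AND D) XNOR D) AND NOT E AND NOT ((D NAND C) OR NOT C)
De Morgan's: NOT(OR of terms) = AND of negations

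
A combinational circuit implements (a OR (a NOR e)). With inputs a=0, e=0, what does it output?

Substituting: (0 OR (0 NOR 0))
= 1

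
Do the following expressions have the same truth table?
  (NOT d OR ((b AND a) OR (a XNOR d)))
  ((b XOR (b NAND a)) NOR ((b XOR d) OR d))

No. Counterexample: with d=0, a=0, b=0, Expression 1 = 1 but Expression 2 = 0.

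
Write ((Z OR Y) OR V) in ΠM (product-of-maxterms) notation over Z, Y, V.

ΠM(0) = (Z OR Y OR V)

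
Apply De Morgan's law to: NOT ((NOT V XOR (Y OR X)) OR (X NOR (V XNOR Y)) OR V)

NOT (NOT V XOR (Y OR X)) AND NOT (X NOR (V XNOR Y)) AND NOT V
De Morgan's: NOT(OR of terms) = AND of negations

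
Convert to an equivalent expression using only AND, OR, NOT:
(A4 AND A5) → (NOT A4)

NOT (A4 AND A5) OR (NOT A4)
(Implication elimination: A → B = NOT A OR B)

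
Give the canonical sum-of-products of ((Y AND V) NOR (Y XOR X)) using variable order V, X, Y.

Σm(0, 3, 4) = (NOT V AND NOT X AND NOT Y) OR (NOT V AND X AND Y) OR (V AND NOT X AND NOT Y)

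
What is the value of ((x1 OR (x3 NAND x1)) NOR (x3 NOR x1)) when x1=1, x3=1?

Substituting: ((1 OR (1 NAND 1)) NOR (1 NOR 1))
= 0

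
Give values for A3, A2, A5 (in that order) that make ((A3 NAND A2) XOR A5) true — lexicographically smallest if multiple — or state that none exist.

A3=0, A2=0, A5=0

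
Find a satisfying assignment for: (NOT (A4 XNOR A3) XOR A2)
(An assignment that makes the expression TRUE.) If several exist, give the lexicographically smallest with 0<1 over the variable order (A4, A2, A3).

A4=0, A2=0, A3=1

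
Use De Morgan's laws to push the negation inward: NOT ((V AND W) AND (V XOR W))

NOT (V AND W) OR NOT (V XOR W)
De Morgan's: NOT(AND of terms) = OR of negations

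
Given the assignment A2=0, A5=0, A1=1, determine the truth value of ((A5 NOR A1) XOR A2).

Substituting: ((0 NOR 1) XOR 0)
= 0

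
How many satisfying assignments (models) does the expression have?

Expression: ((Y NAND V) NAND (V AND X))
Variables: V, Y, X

Satisfying assignments: (0,0,0), (0,0,1), (0,1,0), (0,1,1), (1,0,0), (1,1,0), (1,1,1)
Count: 7 out of 8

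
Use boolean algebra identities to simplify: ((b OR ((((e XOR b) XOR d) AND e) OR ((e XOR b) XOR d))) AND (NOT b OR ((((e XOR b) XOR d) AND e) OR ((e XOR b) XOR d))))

By distribution ((E OR v) AND (E OR NOT v) = E) then absorption (E OR (E AND v) = E):
= ((e XOR b) XOR d)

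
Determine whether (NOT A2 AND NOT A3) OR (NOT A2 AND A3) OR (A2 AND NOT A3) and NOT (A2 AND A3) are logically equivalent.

Yes, they are equivalent — the two output columns agree on all 4 assignments:
A2 | A3 | Expression 1 | Expression 2
-------------------------------------
0 | 0 | 1 | 1
0 | 1 | 1 | 1
1 | 0 | 1 | 1
1 | 1 | 0 | 0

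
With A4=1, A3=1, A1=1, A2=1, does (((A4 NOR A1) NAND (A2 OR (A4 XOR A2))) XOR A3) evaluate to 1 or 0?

Substituting: (((1 NOR 1) NAND (1 OR (1 XOR 1))) XOR 1)
= 0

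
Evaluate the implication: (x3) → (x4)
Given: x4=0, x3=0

Antecedent (x3) = 0; consequent (x4) = 0.
0 → 0 = 1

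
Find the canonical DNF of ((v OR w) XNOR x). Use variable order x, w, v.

(NOT x AND NOT w AND NOT v) OR (x AND NOT w AND v) OR (x AND w AND NOT v) OR (x AND w AND v)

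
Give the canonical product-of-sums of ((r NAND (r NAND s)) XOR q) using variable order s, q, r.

ΠM(1, 2, 6, 7) = (s OR q OR NOT r) AND (s OR NOT q OR r) AND (NOT s OR NOT q OR r) AND (NOT s OR NOT q OR NOT r)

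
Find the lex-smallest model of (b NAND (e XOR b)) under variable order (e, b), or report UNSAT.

e=0, b=0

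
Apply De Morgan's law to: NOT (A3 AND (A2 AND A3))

NOT A3 OR NOT (A2 AND A3)
De Morgan's: NOT(AND of terms) = OR of negations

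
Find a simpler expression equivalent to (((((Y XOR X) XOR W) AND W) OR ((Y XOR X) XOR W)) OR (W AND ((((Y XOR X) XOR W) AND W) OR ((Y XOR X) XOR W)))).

By absorption (E OR (E AND v) = E) then absorption (E OR (E AND v) = E):
= ((Y XOR X) XOR W)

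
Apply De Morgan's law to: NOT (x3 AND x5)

NOT x3 OR NOT x5
De Morgan's: NOT(AND of terms) = OR of negations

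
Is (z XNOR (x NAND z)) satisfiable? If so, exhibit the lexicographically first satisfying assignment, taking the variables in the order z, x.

z=1, x=0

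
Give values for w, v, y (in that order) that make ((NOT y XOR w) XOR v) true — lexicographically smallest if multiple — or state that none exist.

w=0, v=0, y=0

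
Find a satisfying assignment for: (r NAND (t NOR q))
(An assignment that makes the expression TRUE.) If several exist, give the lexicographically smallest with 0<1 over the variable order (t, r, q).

t=0, r=0, q=0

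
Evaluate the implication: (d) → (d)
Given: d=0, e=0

Antecedent (d) = 0; consequent (d) = 0.
0 → 0 = 1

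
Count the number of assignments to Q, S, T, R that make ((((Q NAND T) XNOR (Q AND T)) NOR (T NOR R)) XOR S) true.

Satisfying assignments: (0,0,0,1), (0,0,1,0), (0,0,1,1), (0,1,0,0), (1,0,0,1), (1,0,1,0), (1,0,1,1), (1,1,0,0)
Count: 8 out of 16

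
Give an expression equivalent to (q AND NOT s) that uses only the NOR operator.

((q NOR q) NOR ((s NOR s) NOR (s NOR s)))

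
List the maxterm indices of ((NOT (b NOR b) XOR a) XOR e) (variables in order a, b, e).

ΠM(0, 3, 5, 6) = (a OR b OR e) AND (a OR NOT b OR NOT e) AND (NOT a OR b OR NOT e) AND (NOT a OR NOT b OR e)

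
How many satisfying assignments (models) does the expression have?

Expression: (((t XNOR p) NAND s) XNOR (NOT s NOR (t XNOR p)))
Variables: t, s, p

Satisfying assignments: (0,1,0), (0,1,1), (1,1,0), (1,1,1)
Count: 4 out of 8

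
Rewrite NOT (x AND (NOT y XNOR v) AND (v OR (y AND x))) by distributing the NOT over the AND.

NOT x OR NOT (NOT y XNOR v) OR NOT (v OR (y AND x))
De Morgan's: NOT(AND of terms) = OR of negations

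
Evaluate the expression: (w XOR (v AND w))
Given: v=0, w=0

Substituting: (0 XOR (0 AND 0))
= 0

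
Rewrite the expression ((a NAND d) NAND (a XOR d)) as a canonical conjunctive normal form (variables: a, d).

(a OR NOT d) AND (NOT a OR d)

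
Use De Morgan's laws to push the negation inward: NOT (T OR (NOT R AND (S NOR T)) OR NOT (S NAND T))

NOT T AND NOT (NOT R AND (S NOR T)) AND (S NAND T)
De Morgan's: NOT(OR of terms) = AND of negations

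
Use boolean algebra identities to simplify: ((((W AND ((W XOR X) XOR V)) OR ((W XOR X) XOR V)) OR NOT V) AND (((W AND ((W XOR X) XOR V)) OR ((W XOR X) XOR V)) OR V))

By distribution ((E OR v) AND (E OR NOT v) = E) then absorption (E OR (E AND v) = E):
= ((W XOR X) XOR V)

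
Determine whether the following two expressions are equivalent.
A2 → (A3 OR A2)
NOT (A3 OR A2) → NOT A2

Yes, Contrapositive is always equivalent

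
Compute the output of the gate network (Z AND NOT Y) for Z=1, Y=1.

Substituting: (1 AND NOT 1)
= 0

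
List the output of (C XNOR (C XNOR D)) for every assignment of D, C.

D | C | Output
--------------
0 | 0 | 0
0 | 1 | 0
1 | 0 | 1
1 | 1 | 1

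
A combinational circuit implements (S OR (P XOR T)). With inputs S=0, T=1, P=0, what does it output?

Substituting: (0 OR (0 XOR 1))
= 1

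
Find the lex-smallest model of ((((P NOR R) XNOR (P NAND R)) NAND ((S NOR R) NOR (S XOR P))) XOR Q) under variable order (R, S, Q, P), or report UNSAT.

R=0, S=0, Q=0, P=0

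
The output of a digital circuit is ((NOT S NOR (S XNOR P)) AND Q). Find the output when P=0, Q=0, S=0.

Substituting: ((NOT 0 NOR (0 XNOR 0)) AND 0)
= 0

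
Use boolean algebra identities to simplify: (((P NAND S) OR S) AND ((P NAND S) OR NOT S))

By distribution ((E OR v) AND (E OR NOT v) = E):
= (P NAND S)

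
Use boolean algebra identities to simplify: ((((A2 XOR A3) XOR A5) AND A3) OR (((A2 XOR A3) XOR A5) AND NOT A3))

By distribution ((E AND v) OR (E AND NOT v) = E):
= ((A2 XOR A3) XOR A5)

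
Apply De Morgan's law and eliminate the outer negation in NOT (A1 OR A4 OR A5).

NOT A1 AND NOT A4 AND NOT A5
De Morgan's: NOT(OR of terms) = AND of negations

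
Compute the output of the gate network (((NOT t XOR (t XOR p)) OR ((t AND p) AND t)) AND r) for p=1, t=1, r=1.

Substituting: (((NOT 1 XOR (1 XOR 1)) OR ((1 AND 1) AND 1)) AND 1)
= 1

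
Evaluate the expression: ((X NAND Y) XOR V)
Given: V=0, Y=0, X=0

Substituting: ((0 NAND 0) XOR 0)
= 1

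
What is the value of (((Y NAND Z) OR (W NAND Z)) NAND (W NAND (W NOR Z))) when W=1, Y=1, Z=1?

Substituting: (((1 NAND 1) OR (1 NAND 1)) NAND (1 NAND (1 NOR 1)))
= 1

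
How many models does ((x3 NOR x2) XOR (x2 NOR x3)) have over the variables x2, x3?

No assignment satisfies the expression.
Count: 0 out of 4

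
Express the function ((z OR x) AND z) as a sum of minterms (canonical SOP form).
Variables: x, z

Σm(1, 3) = (NOT x AND z) OR (x AND z)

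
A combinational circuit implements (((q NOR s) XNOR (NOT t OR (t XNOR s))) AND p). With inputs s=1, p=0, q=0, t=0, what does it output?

Substituting: (((0 NOR 1) XNOR (NOT 0 OR (0 XNOR 1))) AND 0)
= 0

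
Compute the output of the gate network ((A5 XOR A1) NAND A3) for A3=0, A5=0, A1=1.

Substituting: ((0 XOR 1) NAND 0)
= 1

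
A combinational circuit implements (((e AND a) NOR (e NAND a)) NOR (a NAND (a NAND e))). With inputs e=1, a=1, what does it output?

Substituting: (((1 AND 1) NOR (1 NAND 1)) NOR (1 NAND (1 NAND 1)))
= 0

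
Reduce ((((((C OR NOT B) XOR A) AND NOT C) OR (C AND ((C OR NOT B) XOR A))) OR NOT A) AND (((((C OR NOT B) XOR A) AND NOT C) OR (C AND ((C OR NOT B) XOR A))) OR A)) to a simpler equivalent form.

By distribution ((E OR v) AND (E OR NOT v) = E) then distribution ((E AND v) OR (E AND NOT v) = E):
= ((C OR NOT B) XOR A)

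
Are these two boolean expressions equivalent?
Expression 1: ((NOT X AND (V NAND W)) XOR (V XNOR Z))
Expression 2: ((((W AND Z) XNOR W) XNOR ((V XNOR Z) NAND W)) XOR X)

No. Counterexample: with W=0, V=0, Z=0, X=0, Expression 1 = 0 but Expression 2 = 1.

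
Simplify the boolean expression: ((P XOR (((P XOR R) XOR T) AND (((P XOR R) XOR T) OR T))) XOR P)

By XOR self-cancellation ((E XOR v) XOR v = E) then absorption (E AND (E OR v) = E):
= ((P XOR R) XOR T)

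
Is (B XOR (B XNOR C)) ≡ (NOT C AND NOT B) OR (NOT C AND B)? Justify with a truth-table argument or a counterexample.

Yes, they are equivalent — the two output columns agree on all 4 assignments:
C | B | Expression 1 | Expression 2
-----------------------------------
0 | 0 | 1 | 1
0 | 1 | 1 | 1
1 | 0 | 0 | 0
1 | 1 | 0 | 0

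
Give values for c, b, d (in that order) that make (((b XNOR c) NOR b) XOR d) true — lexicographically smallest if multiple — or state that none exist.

c=0, b=0, d=1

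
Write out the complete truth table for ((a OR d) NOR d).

d | a | Output
--------------
0 | 0 | 1
0 | 1 | 0
1 | 0 | 0
1 | 1 | 0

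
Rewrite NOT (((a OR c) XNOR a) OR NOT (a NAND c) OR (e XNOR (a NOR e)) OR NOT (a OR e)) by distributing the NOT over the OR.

NOT ((a OR c) XNOR a) AND (a NAND c) AND NOT (e XNOR (a NOR e)) AND (a OR e)
De Morgan's: NOT(OR of terms) = AND of negations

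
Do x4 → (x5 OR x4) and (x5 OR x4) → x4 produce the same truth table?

No, Converse is not equivalent to original (counterexample: x5=1, x4=0)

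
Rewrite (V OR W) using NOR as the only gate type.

((V NOR W) NOR (V NOR W))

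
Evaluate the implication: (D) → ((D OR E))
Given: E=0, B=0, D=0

Antecedent (D) = 0; consequent ((D OR E)) = 0.
0 → 0 = 1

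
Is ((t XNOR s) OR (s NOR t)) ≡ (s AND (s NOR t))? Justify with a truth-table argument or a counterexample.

No. Counterexample: with t=0, s=0, Expression 1 = 1 but Expression 2 = 0.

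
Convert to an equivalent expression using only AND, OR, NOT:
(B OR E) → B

NOT (B OR E) OR B
(Implication elimination: A → B = NOT A OR B)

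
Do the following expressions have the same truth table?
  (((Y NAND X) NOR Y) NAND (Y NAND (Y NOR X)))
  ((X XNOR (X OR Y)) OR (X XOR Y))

Yes, they are equivalent — the two output columns agree on all 4 assignments:
X | Y | Expression 1 | Expression 2
-----------------------------------
0 | 0 | 1 | 1
0 | 1 | 1 | 1
1 | 0 | 1 | 1
1 | 1 | 1 | 1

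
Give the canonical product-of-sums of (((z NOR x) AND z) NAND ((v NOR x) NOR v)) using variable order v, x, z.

ΠM() = TRUE (no maxterms)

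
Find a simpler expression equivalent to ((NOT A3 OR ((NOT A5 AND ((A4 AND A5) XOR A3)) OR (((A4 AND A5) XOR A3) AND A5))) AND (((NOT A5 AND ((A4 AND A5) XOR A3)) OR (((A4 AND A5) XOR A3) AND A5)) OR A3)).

By distribution ((E OR v) AND (E OR NOT v) = E) then distribution ((E AND v) OR (E AND NOT v) = E):
= ((A4 AND A5) XOR A3)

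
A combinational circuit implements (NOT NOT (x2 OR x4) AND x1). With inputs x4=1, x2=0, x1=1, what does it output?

Substituting: (NOT NOT (0 OR 1) AND 1)
= 1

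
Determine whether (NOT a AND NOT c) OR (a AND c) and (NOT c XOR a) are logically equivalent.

Yes, they are equivalent — the two output columns agree on all 4 assignments:
a | c | Expression 1 | Expression 2
-----------------------------------
0 | 0 | 1 | 1
0 | 1 | 0 | 0
1 | 0 | 0 | 0
1 | 1 | 1 | 1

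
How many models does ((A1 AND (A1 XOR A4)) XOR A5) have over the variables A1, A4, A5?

Satisfying assignments: (0,0,1), (0,1,1), (1,0,0), (1,1,1)
Count: 4 out of 8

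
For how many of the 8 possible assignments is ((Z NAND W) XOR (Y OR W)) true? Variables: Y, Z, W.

Satisfying assignments: (0,0,0), (0,1,0), (0,1,1), (1,1,1)
Count: 4 out of 8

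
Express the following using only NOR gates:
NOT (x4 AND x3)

(((x4 NOR x4) NOR (x3 NOR x3)) NOR ((x4 NOR x4) NOR (x3 NOR x3)))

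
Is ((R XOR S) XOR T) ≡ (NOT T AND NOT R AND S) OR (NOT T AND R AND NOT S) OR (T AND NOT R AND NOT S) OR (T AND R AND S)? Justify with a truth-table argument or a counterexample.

Yes, they are equivalent — the two output columns agree on all 8 assignments:
T | R | S | Expression 1 | Expression 2
---------------------------------------
0 | 0 | 0 | 0 | 0
0 | 0 | 1 | 1 | 1
0 | 1 | 0 | 1 | 1
0 | 1 | 1 | 0 | 0
1 | 0 | 0 | 1 | 1
1 | 0 | 1 | 0 | 0
1 | 1 | 0 | 0 | 0
1 | 1 | 1 | 1 | 1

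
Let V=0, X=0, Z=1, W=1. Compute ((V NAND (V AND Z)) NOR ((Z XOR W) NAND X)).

Substituting: ((0 NAND (0 AND 1)) NOR ((1 XOR 1) NAND 0))
= 0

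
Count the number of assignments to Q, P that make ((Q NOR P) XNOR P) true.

Satisfying assignments: (1,0)
Count: 1 out of 4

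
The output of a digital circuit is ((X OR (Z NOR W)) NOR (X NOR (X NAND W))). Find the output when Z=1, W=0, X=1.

Substituting: ((1 OR (1 NOR 0)) NOR (1 NOR (1 NAND 0)))
= 0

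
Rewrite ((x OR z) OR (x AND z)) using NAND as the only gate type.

((((x NAND x) NAND (z NAND z)) NAND ((x NAND x) NAND (z NAND z))) NAND (((x NAND z) NAND (x NAND z)) NAND ((x NAND z) NAND (x NAND z))))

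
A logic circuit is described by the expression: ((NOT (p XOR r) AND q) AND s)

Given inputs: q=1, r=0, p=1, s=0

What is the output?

Substituting: ((NOT (1 XOR 0) AND 1) AND 0)
= 0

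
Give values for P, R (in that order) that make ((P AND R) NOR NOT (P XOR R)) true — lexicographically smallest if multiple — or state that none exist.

P=0, R=1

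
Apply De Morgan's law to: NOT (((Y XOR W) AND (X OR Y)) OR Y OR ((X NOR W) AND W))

NOT ((Y XOR W) AND (X OR Y)) AND NOT Y AND NOT ((X NOR W) AND W)
De Morgan's: NOT(OR of terms) = AND of negations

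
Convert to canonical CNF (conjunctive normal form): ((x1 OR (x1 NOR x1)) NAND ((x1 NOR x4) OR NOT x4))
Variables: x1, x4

(x1 OR x4) AND (NOT x1 OR x4)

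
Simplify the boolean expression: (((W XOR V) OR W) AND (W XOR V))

By absorption (E AND (E OR v) = E):
= (W XOR V)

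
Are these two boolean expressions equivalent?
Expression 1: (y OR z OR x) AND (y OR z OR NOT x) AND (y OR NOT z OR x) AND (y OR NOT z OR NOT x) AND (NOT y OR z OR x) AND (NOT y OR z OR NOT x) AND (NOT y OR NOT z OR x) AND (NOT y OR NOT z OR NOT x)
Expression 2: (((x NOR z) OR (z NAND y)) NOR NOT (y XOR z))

Yes, they are equivalent — the two output columns agree on all 8 assignments:
y | z | x | Expression 1 | Expression 2
---------------------------------------
0 | 0 | 0 | 0 | 0
0 | 0 | 1 | 0 | 0
0 | 1 | 0 | 0 | 0
0 | 1 | 1 | 0 | 0
1 | 0 | 0 | 0 | 0
1 | 0 | 1 | 0 | 0
1 | 1 | 0 | 0 | 0
1 | 1 | 1 | 0 | 0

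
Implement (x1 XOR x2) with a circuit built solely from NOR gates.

((((x1 NOR x2) NOR (x1 NOR x2)) NOR ((x1 NOR x2) NOR (x1 NOR x2))) NOR ((((x1 NOR x1) NOR (x2 NOR x2)) NOR ((x1 NOR x1) NOR (x2 NOR x2))) NOR (((x1 NOR x1) NOR (x2 NOR x2)) NOR ((x1 NOR x1) NOR (x2 NOR x2)))))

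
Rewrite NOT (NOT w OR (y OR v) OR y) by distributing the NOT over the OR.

w AND NOT (y OR v) AND NOT y
De Morgan's: NOT(OR of terms) = AND of negations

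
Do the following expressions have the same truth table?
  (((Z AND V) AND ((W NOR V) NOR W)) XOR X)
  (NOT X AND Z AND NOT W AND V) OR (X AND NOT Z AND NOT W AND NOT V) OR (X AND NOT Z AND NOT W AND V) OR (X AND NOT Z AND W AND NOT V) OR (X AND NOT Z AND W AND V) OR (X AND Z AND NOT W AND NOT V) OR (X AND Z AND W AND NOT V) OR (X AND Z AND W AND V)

Yes, they are equivalent — the two output columns agree on all 16 assignments:
X | Z | W | V | Expression 1 | Expression 2
-------------------------------------------
0 | 0 | 0 | 0 | 0 | 0
0 | 0 | 0 | 1 | 0 | 0
0 | 0 | 1 | 0 | 0 | 0
0 | 0 | 1 | 1 | 0 | 0
0 | 1 | 0 | 0 | 0 | 0
0 | 1 | 0 | 1 | 1 | 1
0 | 1 | 1 | 0 | 0 | 0
0 | 1 | 1 | 1 | 0 | 0
1 | 0 | 0 | 0 | 1 | 1
1 | 0 | 0 | 1 | 1 | 1
1 | 0 | 1 | 0 | 1 | 1
1 | 0 | 1 | 1 | 1 | 1
1 | 1 | 0 | 0 | 1 | 1
1 | 1 | 0 | 1 | 0 | 0
1 | 1 | 1 | 0 | 1 | 1
1 | 1 | 1 | 1 | 1 | 1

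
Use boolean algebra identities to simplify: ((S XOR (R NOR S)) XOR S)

By XOR self-cancellation ((E XOR v) XOR v = E):
= (R NOR S)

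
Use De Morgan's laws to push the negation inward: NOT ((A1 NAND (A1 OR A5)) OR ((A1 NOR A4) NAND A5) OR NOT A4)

NOT (A1 NAND (A1 OR A5)) AND NOT ((A1 NOR A4) NAND A5) AND A4
De Morgan's: NOT(OR of terms) = AND of negations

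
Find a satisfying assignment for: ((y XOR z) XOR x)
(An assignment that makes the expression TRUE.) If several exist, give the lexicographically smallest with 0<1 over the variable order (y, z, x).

y=0, z=0, x=1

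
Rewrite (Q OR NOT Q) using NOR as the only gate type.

((Q NOR (Q NOR Q)) NOR (Q NOR (Q NOR Q)))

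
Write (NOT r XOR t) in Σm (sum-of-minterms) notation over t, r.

Σm(0, 3) = (NOT t AND NOT r) OR (t AND r)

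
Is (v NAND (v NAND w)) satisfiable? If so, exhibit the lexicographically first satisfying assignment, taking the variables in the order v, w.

v=0, w=0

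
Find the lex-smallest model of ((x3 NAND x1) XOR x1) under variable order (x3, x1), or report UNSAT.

x3=0, x1=0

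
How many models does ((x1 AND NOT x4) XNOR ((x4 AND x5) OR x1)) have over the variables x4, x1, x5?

Satisfying assignments: (0,0,0), (0,0,1), (0,1,0), (0,1,1), (1,0,0)
Count: 5 out of 8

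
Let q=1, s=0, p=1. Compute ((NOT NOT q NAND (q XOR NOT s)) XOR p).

Substituting: ((NOT NOT 1 NAND (1 XOR NOT 0)) XOR 1)
= 0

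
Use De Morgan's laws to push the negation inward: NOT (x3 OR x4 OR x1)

NOT x3 AND NOT x4 AND NOT x1
De Morgan's: NOT(OR of terms) = AND of negations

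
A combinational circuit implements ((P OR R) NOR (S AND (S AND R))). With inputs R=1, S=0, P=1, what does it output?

Substituting: ((1 OR 1) NOR (0 AND (0 AND 1)))
= 0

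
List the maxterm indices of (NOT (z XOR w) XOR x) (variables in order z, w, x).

ΠM(1, 2, 4, 7) = (z OR w OR NOT x) AND (z OR NOT w OR x) AND (NOT z OR w OR x) AND (NOT z OR NOT w OR NOT x)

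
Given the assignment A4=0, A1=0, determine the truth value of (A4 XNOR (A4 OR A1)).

Substituting: (0 XNOR (0 OR 0))
= 1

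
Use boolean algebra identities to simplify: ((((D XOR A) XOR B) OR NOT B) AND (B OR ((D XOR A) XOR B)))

By distribution ((E OR v) AND (E OR NOT v) = E):
= ((D XOR A) XOR B)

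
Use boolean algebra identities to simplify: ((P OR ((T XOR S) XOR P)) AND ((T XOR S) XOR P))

By absorption (E AND (E OR v) = E):
= ((T XOR S) XOR P)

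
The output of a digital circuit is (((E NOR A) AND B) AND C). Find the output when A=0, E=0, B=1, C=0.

Substituting: (((0 NOR 0) AND 1) AND 0)
= 0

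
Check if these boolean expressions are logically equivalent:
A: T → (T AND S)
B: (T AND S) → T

No, Converse is not equivalent to original (counterexample: S=0, T=1)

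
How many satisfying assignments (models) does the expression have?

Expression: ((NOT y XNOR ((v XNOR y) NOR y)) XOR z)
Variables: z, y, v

Satisfying assignments: (0,0,1), (0,1,0), (0,1,1), (1,0,0)
Count: 4 out of 8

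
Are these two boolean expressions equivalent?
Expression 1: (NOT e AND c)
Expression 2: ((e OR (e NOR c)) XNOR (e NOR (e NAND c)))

Yes, they are equivalent — the two output columns agree on all 4 assignments:
e | c | Expression 1 | Expression 2
-----------------------------------
0 | 0 | 0 | 0
0 | 1 | 1 | 1
1 | 0 | 0 | 0
1 | 1 | 0 | 0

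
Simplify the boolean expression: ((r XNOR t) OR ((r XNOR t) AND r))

By absorption (E OR (E AND v) = E):
= (r XNOR t)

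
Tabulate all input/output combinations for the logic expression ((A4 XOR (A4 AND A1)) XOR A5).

A4 | A5 | A1 | Output
---------------------
0 | 0 | 0 | 0
0 | 0 | 1 | 0
0 | 1 | 0 | 1
0 | 1 | 1 | 1
1 | 0 | 0 | 1
1 | 0 | 1 | 0
1 | 1 | 0 | 0
1 | 1 | 1 | 1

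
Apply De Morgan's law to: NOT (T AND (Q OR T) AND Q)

NOT T OR NOT (Q OR T) OR NOT Q
De Morgan's: NOT(AND of terms) = OR of negations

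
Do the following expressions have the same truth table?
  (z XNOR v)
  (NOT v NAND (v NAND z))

No. Counterexample: with v=0, z=0, Expression 1 = 1 but Expression 2 = 0.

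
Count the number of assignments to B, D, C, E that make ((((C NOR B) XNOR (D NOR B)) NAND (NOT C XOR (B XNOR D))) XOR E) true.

Satisfying assignments: (0,0,0,0), (0,0,1,0), (0,1,0,0), (0,1,1,0), (1,0,0,1), (1,0,1,0), (1,1,0,0), (1,1,1,1)
Count: 8 out of 16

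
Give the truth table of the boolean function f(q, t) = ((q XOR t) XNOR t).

q | t | Output
--------------
0 | 0 | 1
0 | 1 | 1
1 | 0 | 0
1 | 1 | 0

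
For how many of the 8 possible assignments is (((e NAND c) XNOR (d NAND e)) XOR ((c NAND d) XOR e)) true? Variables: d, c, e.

Satisfying assignments: (0,0,1), (1,1,0)
Count: 2 out of 8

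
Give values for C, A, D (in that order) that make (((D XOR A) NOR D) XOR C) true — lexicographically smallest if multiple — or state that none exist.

C=0, A=0, D=0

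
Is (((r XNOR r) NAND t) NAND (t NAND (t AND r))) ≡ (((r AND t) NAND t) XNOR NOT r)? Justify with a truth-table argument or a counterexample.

No. Counterexample: with t=0, r=0, Expression 1 = 0 but Expression 2 = 1.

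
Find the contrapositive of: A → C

Contrapositive: NOT C → NOT A
Note: A statement and its contrapositive are logically equivalent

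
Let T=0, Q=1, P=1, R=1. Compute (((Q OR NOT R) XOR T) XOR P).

Substituting: (((1 OR NOT 1) XOR 0) XOR 1)
= 0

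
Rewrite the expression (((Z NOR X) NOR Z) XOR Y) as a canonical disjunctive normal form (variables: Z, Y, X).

(NOT Z AND NOT Y AND X) OR (NOT Z AND Y AND NOT X) OR (Z AND Y AND NOT X) OR (Z AND Y AND X)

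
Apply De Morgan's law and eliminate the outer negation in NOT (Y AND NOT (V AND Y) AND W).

NOT Y OR (V AND Y) OR NOT W
De Morgan's: NOT(AND of terms) = OR of negations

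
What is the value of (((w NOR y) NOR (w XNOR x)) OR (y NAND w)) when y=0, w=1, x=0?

Substituting: (((1 NOR 0) NOR (1 XNOR 0)) OR (0 NAND 1))
= 1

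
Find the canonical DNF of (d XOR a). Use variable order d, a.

(NOT d AND a) OR (d AND NOT a)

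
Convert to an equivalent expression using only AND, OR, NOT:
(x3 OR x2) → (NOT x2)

NOT (x3 OR x2) OR (NOT x2)
(Implication elimination: A → B = NOT A OR B)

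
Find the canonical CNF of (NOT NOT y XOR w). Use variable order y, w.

(y OR w) AND (NOT y OR NOT w)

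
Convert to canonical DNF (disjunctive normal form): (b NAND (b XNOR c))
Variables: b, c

(NOT b AND NOT c) OR (NOT b AND c) OR (b AND NOT c)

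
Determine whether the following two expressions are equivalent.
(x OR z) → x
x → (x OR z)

No, Converse is not equivalent to original (counterexample: z=1, x=0)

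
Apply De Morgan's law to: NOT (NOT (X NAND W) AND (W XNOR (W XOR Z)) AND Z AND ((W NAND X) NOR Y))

(X NAND W) OR NOT (W XNOR (W XOR Z)) OR NOT Z OR NOT ((W NAND X) NOR Y)
De Morgan's: NOT(AND of terms) = OR of negations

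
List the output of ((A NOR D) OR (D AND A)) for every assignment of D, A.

D | A | Output
--------------
0 | 0 | 1
0 | 1 | 0
1 | 0 | 0
1 | 1 | 1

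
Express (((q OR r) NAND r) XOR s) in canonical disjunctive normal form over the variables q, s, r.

(NOT q AND NOT s AND NOT r) OR (NOT q AND s AND r) OR (q AND NOT s AND NOT r) OR (q AND s AND r)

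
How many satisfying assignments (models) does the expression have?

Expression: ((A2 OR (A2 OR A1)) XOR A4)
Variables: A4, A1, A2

Satisfying assignments: (0,0,1), (0,1,0), (0,1,1), (1,0,0)
Count: 4 out of 8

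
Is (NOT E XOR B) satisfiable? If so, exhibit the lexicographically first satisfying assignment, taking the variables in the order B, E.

B=0, E=0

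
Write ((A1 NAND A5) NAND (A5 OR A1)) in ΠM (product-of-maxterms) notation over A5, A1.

ΠM(1, 2) = (A5 OR NOT A1) AND (NOT A5 OR A1)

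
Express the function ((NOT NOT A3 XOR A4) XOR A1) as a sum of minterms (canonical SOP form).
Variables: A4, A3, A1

Σm(1, 2, 4, 7) = (NOT A4 AND NOT A3 AND A1) OR (NOT A4 AND A3 AND NOT A1) OR (A4 AND NOT A3 AND NOT A1) OR (A4 AND A3 AND A1)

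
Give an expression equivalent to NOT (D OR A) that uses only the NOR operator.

(((D NOR A) NOR (D NOR A)) NOR ((D NOR A) NOR (D NOR A)))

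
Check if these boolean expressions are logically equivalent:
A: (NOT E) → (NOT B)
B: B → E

Yes, Contrapositive is always equivalent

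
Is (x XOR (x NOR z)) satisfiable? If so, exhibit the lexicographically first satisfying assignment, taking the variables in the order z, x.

z=0, x=0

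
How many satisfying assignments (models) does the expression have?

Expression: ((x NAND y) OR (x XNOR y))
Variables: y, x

Satisfying assignments: (0,0), (0,1), (1,0), (1,1)
Count: 4 out of 4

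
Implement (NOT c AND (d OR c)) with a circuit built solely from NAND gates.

(((c NAND c) NAND ((d NAND d) NAND (c NAND c))) NAND ((c NAND c) NAND ((d NAND d) NAND (c NAND c))))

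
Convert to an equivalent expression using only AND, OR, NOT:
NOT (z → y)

z AND NOT y
(Negated implication: NOT(A → B) = A AND NOT B)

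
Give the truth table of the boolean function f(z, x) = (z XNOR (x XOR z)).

z | x | Output
--------------
0 | 0 | 1
0 | 1 | 0
1 | 0 | 1
1 | 1 | 0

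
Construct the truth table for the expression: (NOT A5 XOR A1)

A5 | A1 | Output
----------------
0 | 0 | 1
0 | 1 | 0
1 | 0 | 0
1 | 1 | 1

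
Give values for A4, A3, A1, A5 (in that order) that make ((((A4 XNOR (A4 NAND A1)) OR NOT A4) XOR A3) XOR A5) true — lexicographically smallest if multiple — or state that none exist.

A4=0, A3=0, A1=0, A5=0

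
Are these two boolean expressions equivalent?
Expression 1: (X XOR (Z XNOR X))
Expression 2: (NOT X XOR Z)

No. Counterexample: with Z=0, X=1, Expression 1 = 1 but Expression 2 = 0.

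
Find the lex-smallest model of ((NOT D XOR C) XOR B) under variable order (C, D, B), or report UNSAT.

C=0, D=0, B=0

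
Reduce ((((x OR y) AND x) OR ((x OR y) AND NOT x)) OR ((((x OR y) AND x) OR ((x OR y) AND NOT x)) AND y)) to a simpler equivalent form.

By absorption (E OR (E AND v) = E) then distribution ((E AND v) OR (E AND NOT v) = E):
= (x OR y)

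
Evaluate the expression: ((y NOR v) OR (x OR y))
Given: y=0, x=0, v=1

Substituting: ((0 NOR 1) OR (0 OR 0))
= 0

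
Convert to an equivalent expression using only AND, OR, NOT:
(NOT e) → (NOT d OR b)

e OR (NOT d OR b)
(Implication elimination: A → B = NOT A OR B)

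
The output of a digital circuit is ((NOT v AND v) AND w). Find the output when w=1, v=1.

Substituting: ((NOT 1 AND 1) AND 1)
= 0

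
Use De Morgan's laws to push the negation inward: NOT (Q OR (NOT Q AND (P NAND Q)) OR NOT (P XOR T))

NOT Q AND NOT (NOT Q AND (P NAND Q)) AND (P XOR T)
De Morgan's: NOT(OR of terms) = AND of negations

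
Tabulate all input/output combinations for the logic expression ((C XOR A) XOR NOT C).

C | A | Output
--------------
0 | 0 | 1
0 | 1 | 0
1 | 0 | 1
1 | 1 | 0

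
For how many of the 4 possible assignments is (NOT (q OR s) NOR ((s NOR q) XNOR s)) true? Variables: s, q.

Satisfying assignments: (1,0), (1,1)
Count: 2 out of 4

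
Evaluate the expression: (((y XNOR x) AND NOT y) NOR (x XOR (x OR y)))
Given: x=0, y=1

Substituting: (((1 XNOR 0) AND NOT 1) NOR (0 XOR (0 OR 1)))
= 0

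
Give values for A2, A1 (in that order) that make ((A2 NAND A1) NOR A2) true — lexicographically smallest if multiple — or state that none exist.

UNSATISFIABLE - no assignment makes this expression true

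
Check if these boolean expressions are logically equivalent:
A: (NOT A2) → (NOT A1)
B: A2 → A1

No, Inverse is not equivalent to original (counterexample: A2=0, A1=1)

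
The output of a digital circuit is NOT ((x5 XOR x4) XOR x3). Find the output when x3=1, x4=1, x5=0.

Substituting: NOT ((0 XOR 1) XOR 1)
= 1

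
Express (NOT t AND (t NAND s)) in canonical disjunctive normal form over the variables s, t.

(NOT s AND NOT t) OR (s AND NOT t)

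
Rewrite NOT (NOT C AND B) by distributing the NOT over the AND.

C OR NOT B
De Morgan's: NOT(AND of terms) = OR of negations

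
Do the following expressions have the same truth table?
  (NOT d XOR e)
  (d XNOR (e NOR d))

No. Counterexample: with d=0, e=0, Expression 1 = 1 but Expression 2 = 0.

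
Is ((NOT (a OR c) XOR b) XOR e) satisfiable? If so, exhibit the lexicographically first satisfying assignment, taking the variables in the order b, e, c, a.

b=0, e=0, c=0, a=0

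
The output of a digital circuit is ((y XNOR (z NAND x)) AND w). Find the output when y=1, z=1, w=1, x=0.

Substituting: ((1 XNOR (1 NAND 0)) AND 1)
= 1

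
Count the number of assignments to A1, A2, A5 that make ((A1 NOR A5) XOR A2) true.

Satisfying assignments: (0,0,0), (0,1,1), (1,1,0), (1,1,1)
Count: 4 out of 8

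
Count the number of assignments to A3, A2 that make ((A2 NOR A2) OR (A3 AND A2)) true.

Satisfying assignments: (0,0), (1,0), (1,1)
Count: 3 out of 4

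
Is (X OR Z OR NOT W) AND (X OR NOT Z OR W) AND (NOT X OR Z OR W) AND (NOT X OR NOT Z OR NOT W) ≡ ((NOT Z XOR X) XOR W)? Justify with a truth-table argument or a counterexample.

Yes, they are equivalent — the two output columns agree on all 8 assignments:
X | Z | W | Expression 1 | Expression 2
---------------------------------------
0 | 0 | 0 | 1 | 1
0 | 0 | 1 | 0 | 0
0 | 1 | 0 | 0 | 0
0 | 1 | 1 | 1 | 1
1 | 0 | 0 | 0 | 0
1 | 0 | 1 | 1 | 1
1 | 1 | 0 | 1 | 1
1 | 1 | 1 | 0 | 0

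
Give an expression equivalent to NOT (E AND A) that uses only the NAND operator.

(((E NAND A) NAND (E NAND A)) NAND ((E NAND A) NAND (E NAND A)))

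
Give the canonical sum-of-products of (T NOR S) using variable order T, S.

Σm(0) = (NOT T AND NOT S)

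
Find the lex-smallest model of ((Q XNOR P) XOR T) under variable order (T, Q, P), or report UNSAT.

T=0, Q=0, P=0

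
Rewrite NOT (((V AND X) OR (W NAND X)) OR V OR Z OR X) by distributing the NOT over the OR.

NOT ((V AND X) OR (W NAND X)) AND NOT V AND NOT Z AND NOT X
De Morgan's: NOT(OR of terms) = AND of negations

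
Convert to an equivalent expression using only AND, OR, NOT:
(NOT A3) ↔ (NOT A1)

((NOT A3) AND (NOT A1)) OR (A3 AND A1)
(Biconditional = both true or both false)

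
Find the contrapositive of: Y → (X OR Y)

Contrapositive: NOT (X OR Y) → NOT Y
Note: A statement and its contrapositive are logically equivalent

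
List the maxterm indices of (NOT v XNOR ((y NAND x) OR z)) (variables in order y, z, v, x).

ΠM(2, 3, 6, 7, 9, 10, 14, 15) = (y OR z OR NOT v OR x) AND (y OR z OR NOT v OR NOT x) AND (y OR NOT z OR NOT v OR x) AND (y OR NOT z OR NOT v OR NOT x) AND (NOT y OR z OR v OR NOT x) AND (NOT y OR z OR NOT v OR x) AND (NOT y OR NOT z OR NOT v OR x) AND (NOT y OR NOT z OR NOT v OR NOT x)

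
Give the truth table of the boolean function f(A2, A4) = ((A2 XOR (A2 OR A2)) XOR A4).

A2 | A4 | Output
----------------
0 | 0 | 0
0 | 1 | 1
1 | 0 | 0
1 | 1 | 1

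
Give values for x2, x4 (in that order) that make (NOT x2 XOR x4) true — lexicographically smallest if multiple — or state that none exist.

x2=0, x4=0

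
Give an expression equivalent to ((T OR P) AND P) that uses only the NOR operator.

((((T NOR P) NOR (T NOR P)) NOR ((T NOR P) NOR (T NOR P))) NOR (P NOR P))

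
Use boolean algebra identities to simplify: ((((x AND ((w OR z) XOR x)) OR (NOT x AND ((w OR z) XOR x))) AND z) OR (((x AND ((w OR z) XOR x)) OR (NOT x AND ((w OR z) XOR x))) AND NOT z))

By distribution ((E AND v) OR (E AND NOT v) = E) then distribution ((E AND v) OR (E AND NOT v) = E):
= ((w OR z) XOR x)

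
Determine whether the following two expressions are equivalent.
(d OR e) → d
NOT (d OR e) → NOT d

No, Inverse is not equivalent to original (counterexample: e=1, d=0)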